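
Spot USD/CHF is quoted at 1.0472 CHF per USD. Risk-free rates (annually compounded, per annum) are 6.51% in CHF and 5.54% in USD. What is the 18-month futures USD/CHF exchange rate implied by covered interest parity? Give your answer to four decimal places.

1.0617

By covered interest parity, F = S · (1+r_CHF)^T / (1+r_USD)^T
= 1.0472 × 1.099222 / 1.084241 = 1.0472 × 1.013817
F = 1.0617 CHF per USD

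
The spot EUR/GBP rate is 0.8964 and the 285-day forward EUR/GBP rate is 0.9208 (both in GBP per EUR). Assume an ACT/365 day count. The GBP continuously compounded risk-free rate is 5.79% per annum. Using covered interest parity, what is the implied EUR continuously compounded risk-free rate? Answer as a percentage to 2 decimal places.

2.35%

F = S·e^((r_GBP − r_EUR)T) ⇒ r_EUR = r_GBP − ln(F/S)/T
ln(0.9208/0.8964) = 0.026856; /(285/365) = 0.034395
r_EUR = 0.0579 − 0.034395 = 0.023505
r_EUR = 2.35%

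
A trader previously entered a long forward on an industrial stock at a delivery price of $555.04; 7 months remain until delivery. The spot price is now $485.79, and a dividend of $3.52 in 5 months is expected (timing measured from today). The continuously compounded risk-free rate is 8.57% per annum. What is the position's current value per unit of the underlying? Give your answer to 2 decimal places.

PV(remaining dividends) I = 3.52·e^(−0.0857·5/12) = 3.3965
Current forward F = (S − I)·e^(rT) = (485.79 − 3.3965)·e^(0.0857·7/12) = 482.3935 × 1.051262 = 507.1220
Value (long) = (F − K)·e^(−rT) = (507.1220 − 555.04) × 0.951237 = -45.5814
Value = -$45.58

-$45.58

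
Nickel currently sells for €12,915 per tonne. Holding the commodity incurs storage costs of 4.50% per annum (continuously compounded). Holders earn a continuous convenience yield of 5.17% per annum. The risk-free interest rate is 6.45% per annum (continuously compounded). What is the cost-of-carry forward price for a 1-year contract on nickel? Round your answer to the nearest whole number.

€13,683 per tonne

Net carry = r + u − y = 0.0645 + 0.0450 − 0.0517 = 0.0578
F = S·e^((r+u−y)T) = 12915 · e^(0.0578 × 1) = 12915 · e^0.057800
= 12915 × 1.059503 = €13,683 per tonne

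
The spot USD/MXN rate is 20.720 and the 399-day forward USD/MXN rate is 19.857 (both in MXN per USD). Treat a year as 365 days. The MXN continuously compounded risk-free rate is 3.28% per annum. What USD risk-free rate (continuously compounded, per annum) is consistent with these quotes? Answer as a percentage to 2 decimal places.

F = S·e^((r_MXN − r_USD)T) ⇒ r_USD = r_MXN − ln(F/S)/T
ln(19.857/20.720) = -0.042543; /(399/365) = -0.038918
r_USD = 0.0328 + 0.038918 = 0.071718
r_USD = 7.17%

7.17%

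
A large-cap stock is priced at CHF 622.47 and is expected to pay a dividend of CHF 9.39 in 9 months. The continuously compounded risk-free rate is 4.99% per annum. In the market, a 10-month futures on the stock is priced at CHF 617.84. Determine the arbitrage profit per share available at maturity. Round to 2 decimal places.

CHF 21.63 per share

PV(dividends) I = 9.39·e^(−0.0499·9/12) = 9.0451
Fair futures F* = (S − I)·e^(rT) = (622.47 − 9.0451)·e^0.041583 = 613.4249 × 1.042460 = 639.4709
Market CHF 617.84 < fair 639.4709: forward underpriced → reverse cash-and-carry (short the stock, invest proceeds at r, pay the dividends, go long the forward).
Profit at T = |F_mkt − F*| = |617.84 − 639.4709| = CHF 21.63 per share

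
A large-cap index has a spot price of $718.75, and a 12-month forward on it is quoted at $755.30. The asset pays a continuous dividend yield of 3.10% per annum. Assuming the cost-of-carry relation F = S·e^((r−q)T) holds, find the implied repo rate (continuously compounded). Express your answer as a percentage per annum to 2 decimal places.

8.06%

From F = S·e^((r−q)T): (r − q) = ln(F/S)/T
ln(755.30/718.75) = ln(1.050852) = 0.049601
(r − q) = 0.049601 / (12/12) = 0.049601
r = ln(F/S)/T + q = 0.049601 + 0.0310 = 0.080601
r = 8.06%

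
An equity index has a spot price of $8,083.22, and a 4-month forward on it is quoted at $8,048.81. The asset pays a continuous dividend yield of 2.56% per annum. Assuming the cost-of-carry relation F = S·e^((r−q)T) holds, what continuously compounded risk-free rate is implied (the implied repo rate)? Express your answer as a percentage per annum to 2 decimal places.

1.28%

From F = S·e^((r−q)T): (r − q) = ln(F/S)/T
ln(8048.81/8083.22) = ln(0.995743) = -0.004266
(r − q) = -0.004266 / (4/12) = -0.012798
r = ln(F/S)/T + q = -0.012798 + 0.0256 = 0.012802
r = 1.28%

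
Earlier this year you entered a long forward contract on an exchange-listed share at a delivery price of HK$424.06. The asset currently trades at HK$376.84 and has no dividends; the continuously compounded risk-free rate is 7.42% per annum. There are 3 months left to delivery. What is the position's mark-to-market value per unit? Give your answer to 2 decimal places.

Current fair forward for the remaining 3 months: F = S·e^(r·T), r = 0.0742
F = 376.84 · e^(0.0742 × 3/12) = 376.84 × 1.018723 = 383.8956
Value of long forward = (F − K)·e^(−rT) = (383.8956 − 424.06) · e^(−0.0742·3/12)
= -40.1644 × 0.981621 = -39.43

-HK$39.43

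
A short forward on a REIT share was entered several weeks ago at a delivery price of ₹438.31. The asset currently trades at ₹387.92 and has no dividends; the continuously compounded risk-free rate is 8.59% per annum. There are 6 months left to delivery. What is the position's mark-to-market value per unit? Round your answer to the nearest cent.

Current fair forward for the remaining 6 months: F = S·e^(r·T), r = 0.0859
F = 387.92 · e^(0.0859 × 6/12) = 387.92 × 1.043886 = 404.9443
Value of long forward = (F − K)·e^(−rT) = (404.9443 − 438.31) · e^(−0.0859·6/12)
= -33.3657 × 0.957959 = -31.96
Short position value = −(long value) = ₹31.96

₹31.96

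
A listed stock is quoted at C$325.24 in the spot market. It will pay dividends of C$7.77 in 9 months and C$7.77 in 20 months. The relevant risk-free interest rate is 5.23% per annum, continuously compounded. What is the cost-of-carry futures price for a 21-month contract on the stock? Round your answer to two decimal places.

C$340.42

PV(dividends) I = 7.77·e^(−0.0523·9/12) + 7.77·e^(−0.0523·20/12)
I = 7.4711 + 7.1214 = 14.5925
F = (S − I)·e^(rT) = (325.24 − 14.5925) · e^(0.0523·21/12)
= 310.6475 · e^0.091525 = 310.6475 × 1.095844 = C$340.42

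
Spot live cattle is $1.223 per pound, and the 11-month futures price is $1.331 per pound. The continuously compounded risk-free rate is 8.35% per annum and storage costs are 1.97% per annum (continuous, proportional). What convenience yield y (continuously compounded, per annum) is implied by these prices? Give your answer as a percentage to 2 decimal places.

1.09%

F = S·e^((r+u−y)T) ⇒ (r+u−y) = ln(F/S)/T
ln(1.331/1.223) = 0.084624; /T ⇒ 0.092317
y = r + u − ln(F/S)/T = 0.0835 + 0.0197 − 0.092317 = 0.010883
y = 1.09%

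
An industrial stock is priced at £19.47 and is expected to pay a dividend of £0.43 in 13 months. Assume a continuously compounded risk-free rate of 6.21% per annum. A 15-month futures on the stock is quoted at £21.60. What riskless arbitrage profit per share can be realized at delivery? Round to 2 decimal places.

PV(dividends) I = 0.43·e^(−0.0621·13/12) = 0.4020
Fair futures F* = (S − I)·e^(rT) = (19.47 − 0.4020)·e^0.077625 = 19.0680 × 1.080717 = 20.6071
Market £21.60 > fair 20.6071: forward overpriced → cash-and-carry (borrow at r, buy the stock and collect the dividends, short the forward).
Profit at T = |F_mkt − F*| = |21.60 − 20.6071| = £0.99 per share

£0.99 per share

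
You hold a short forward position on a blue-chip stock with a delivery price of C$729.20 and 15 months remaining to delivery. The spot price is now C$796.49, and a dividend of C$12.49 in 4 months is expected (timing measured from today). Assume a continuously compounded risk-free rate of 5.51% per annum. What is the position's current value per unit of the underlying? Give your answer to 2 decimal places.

PV(remaining dividends) I = 12.49·e^(−0.0551·4/12) = 12.2627
Current forward F = (S − I)·e^(rT) = (796.49 − 12.2627)·e^(0.0551·15/12) = 784.2273 × 1.071302 = 840.1443
Value (long) = (F − K)·e^(−rT) = (840.1443 − 729.20) × 0.933443 = 103.5602
Short position value = −(long value) = -C$103.56

-C$103.56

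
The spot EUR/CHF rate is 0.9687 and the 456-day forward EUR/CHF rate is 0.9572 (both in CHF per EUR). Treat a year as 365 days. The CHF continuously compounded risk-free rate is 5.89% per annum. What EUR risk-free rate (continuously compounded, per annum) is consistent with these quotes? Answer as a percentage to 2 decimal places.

6.85%

F = S·e^((r_CHF − r_EUR)T) ⇒ r_EUR = r_CHF − ln(F/S)/T
ln(0.9572/0.9687) = -0.011943; /(456/365) = -0.009560
r_EUR = 0.0589 + 0.009560 = 0.068460
r_EUR = 6.85%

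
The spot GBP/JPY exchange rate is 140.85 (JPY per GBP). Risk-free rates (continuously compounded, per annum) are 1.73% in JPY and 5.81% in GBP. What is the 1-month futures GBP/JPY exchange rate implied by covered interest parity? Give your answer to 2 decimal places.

F = S·e^((r_JPY − r_GBP)T) = 140.85 · e^((0.0173 − 0.0581) × 1/12)
= 140.85 · e^-0.003400 = 140.85 × 0.996606
F = 140.37 JPY per GBP

140.37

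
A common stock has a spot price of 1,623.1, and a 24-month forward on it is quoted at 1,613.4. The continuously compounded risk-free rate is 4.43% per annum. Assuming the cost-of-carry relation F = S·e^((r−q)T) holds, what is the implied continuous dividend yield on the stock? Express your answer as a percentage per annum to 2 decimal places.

From F = S·e^((r−q)T): (r − q) = ln(F/S)/T
ln(1613.4/1623.1) = ln(0.994024) = -0.005994
(r − q) = -0.005994 / (24/12) = -0.002997
q = r − ln(F/S)/T = 0.0443 + 0.002997 = 0.047297
q = 4.73%

4.73%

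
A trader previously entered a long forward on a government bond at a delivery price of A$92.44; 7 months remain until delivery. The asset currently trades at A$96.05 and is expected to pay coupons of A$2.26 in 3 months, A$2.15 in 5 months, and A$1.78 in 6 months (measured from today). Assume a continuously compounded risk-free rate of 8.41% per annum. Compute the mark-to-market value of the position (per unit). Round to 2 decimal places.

A$2.04

PV(remaining coupons) I = 2.26·e^(−0.0841·3/12) + 2.15·e^(−0.0841·5/12) + 1.78·e^(−0.0841·6/12) = 5.9956
Current forward F = (S − I)·e^(rT) = (96.05 − 5.9956)·e^(0.0841·7/12) = 90.0544 × 1.050282 = 94.5825
Value (long) = (F − K)·e^(−rT) = (94.5825 − 92.44) × 0.952126 = 2.0399
Value = A$2.04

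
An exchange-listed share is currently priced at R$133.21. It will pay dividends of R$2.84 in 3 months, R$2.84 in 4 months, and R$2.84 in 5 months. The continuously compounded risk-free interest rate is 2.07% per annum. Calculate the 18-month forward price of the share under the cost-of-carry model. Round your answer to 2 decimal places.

PV(dividends) I = 2.84·e^(−0.0207·3/12) + 2.84·e^(−0.0207·4/12) + 2.84·e^(−0.0207·5/12)
I = 2.8253 + 2.8205 + 2.8156 = 8.4614
F = (S − I)·e^(rT) = (133.21 − 8.4614) · e^(0.0207·18/12)
= 124.7486 · e^0.031050 = 124.7486 × 1.031537 = R$128.68

R$128.68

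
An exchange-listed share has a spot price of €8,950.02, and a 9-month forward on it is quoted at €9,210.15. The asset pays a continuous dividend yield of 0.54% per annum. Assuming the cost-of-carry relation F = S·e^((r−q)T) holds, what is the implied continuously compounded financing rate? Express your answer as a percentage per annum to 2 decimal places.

From F = S·e^((r−q)T): (r − q) = ln(F/S)/T
ln(9210.15/8950.02) = ln(1.029065) = 0.028651
(r − q) = 0.028651 / (9/12) = 0.038201
r = ln(F/S)/T + q = 0.038201 + 0.0054 = 0.043601
r = 4.36%

4.36%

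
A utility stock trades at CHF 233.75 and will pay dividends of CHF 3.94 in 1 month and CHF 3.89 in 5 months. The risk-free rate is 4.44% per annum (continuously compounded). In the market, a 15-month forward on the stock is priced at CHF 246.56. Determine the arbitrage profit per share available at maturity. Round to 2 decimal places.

PV(dividends) I = 3.94·e^(−0.0444·1/12) + 3.89·e^(−0.0444·5/12) = 7.7441
Fair forward F* = (S − I)·e^(rT) = (233.75 − 7.7441)·e^0.055500 = 226.0059 × 1.057069 = 238.9038
Market CHF 246.56 > fair 238.9038: forward overpriced → cash-and-carry (borrow at r, buy the stock and collect the dividends, short the forward).
Profit at T = |F_mkt − F*| = |246.56 − 238.9038| = CHF 7.66 per share

CHF 7.66 per share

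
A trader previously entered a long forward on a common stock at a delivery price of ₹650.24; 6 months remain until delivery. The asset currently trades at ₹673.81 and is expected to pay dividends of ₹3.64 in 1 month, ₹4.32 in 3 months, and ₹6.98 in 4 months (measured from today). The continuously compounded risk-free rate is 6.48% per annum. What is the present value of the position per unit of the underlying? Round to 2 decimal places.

PV(remaining dividends) I = 3.64·e^(−0.0648·1/12) + 4.32·e^(−0.0648·3/12) + 6.98·e^(−0.0648·4/12) = 14.7018
Current forward F = (S − I)·e^(rT) = (673.81 − 14.7018)·e^(0.0648·6/12) = 659.1082 × 1.032931 = 680.8133
Value (long) = (F − K)·e^(−rT) = (680.8133 − 650.24) × 0.968119 = 29.5986
Value = ₹29.60

₹29.60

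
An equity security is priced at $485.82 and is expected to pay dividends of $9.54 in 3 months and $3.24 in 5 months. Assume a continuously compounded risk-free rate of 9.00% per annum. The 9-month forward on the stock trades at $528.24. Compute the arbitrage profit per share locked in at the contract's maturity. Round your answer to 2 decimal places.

PV(dividends) I = 9.54·e^(−0.0900·3/12) + 3.24·e^(−0.0900·5/12) = 12.4485
Fair forward F* = (S − I)·e^(rT) = (485.82 − 12.4485)·e^0.067500 = 473.3715 × 1.069830 = 506.4270
Market $528.24 > fair 506.4270: forward overpriced → cash-and-carry (borrow at r, buy the stock and collect the dividends, short the forward).
Profit at T = |F_mkt − F*| = |528.24 − 506.4270| = $21.81 per share

$21.81 per share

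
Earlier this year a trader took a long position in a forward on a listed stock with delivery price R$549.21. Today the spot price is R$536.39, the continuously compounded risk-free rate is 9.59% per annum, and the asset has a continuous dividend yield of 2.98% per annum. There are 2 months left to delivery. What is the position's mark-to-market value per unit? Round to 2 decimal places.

Current fair forward for the remaining 2 months: F = S·e^((r − q)·T), (r − q) = 0.0959 − 0.0298 = 0.0661
F = 536.39 · e^(0.0661 × 2/12) = 536.39 × 1.011078 = 542.3321
Value of long forward = (F − K)·e^(−rT) = (542.3321 − 549.21) · e^(−0.0959·2/12)
= -6.8779 × 0.984144 = -6.77

-R$6.77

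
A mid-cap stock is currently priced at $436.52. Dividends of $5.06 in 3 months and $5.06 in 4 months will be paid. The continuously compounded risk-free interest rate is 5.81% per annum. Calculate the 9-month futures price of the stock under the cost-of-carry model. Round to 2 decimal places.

PV(dividends) I = 5.06·e^(−0.0581·3/12) + 5.06·e^(−0.0581·4/12)
I = 4.9870 + 4.9629 = 9.9499
F = (S − I)·e^(rT) = (436.52 − 9.9499) · e^(0.0581·9/12)
= 426.5701 · e^0.043575 = 426.5701 × 1.044538 = $445.57

$445.57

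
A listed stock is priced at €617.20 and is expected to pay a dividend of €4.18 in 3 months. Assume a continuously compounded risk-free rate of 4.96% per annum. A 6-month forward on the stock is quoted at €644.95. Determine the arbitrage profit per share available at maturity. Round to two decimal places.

PV(dividends) I = 4.18·e^(−0.0496·3/12) = 4.1285
Fair forward F* = (S − I)·e^(rT) = (617.20 − 4.1285)·e^0.024800 = 613.0715 × 1.025110 = 628.4657
Market €644.95 > fair 628.4657: forward overpriced → cash-and-carry (borrow at r, buy the stock and collect the dividends, short the forward).
Profit at T = |F_mkt − F*| = |644.95 − 628.4657| = €16.48 per share

€16.48 per share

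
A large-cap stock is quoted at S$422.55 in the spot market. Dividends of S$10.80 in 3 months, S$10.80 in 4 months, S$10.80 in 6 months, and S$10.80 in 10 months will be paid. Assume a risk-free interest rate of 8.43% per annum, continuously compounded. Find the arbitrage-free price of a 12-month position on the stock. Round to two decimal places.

PV(dividends) I = 10.80·e^(−0.0843·3/12) + 10.80·e^(−0.0843·4/12) + 10.80·e^(−0.0843·6/12) + 10.80·e^(−0.0843·10/12)
I = 10.5748 + 10.5007 + 10.3542 + 10.0673 = 41.4970
F = (S − I)·e^(rT) = (422.55 − 41.4970) · e^(0.0843·12/12)
= 381.0530 · e^0.084300 = 381.0530 × 1.087955 = S$414.57

S$414.57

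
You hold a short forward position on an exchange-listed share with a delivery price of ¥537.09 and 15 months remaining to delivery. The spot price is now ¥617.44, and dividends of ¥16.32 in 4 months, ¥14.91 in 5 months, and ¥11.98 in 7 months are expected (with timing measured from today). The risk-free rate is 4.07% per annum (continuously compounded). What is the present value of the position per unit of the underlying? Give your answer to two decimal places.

-¥64.53

PV(remaining dividends) I = 16.32·e^(−0.0407·4/12) + 14.91·e^(−0.0407·5/12) + 11.98·e^(−0.0407·7/12) = 42.4583
Current forward F = (S − I)·e^(rT) = (617.44 − 42.4583)·e^(0.0407·15/12) = 574.9817 × 1.052191 = 604.9906
Value (long) = (F − K)·e^(−rT) = (604.9906 − 537.09) × 0.950397 = 64.5325
Short position value = −(long value) = -¥64.53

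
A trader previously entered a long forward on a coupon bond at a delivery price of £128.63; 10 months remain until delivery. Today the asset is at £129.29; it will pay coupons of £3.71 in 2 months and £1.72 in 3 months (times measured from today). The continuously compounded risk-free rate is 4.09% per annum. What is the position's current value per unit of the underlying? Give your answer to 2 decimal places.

PV(remaining coupons) I = 3.71·e^(−0.0409·2/12) + 1.72·e^(−0.0409·3/12) = 5.3873
Current forward F = (S − I)·e^(rT) = (129.29 − 5.3873)·e^(0.0409·10/12) = 123.9027 × 1.034671 = 128.1985
Value (long) = (F − K)·e^(−rT) = (128.1985 − 128.63) × 0.966491 = -0.4170
Value = -£0.42

-£0.42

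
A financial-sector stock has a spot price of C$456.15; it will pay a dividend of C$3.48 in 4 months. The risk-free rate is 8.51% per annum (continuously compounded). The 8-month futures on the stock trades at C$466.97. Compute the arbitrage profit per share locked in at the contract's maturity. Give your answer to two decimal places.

C$12.23 per share

PV(dividends) I = 3.48·e^(−0.0851·4/12) = 3.3827
Fair futures F* = (S − I)·e^(rT) = (456.15 − 3.3827)·e^0.056733 = 452.7673 × 1.058373 = 479.1967
Market C$466.97 < fair 479.1967: forward underpriced → reverse cash-and-carry (short the stock, invest proceeds at r, pay the dividends, go long the forward).
Profit at T = |F_mkt − F*| = |466.97 − 479.1967| = C$12.23 per share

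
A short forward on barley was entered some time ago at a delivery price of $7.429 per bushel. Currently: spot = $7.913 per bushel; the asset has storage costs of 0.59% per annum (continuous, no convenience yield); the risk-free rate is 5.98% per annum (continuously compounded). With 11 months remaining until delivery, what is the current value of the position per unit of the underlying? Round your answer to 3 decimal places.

Current fair forward for the remaining 11 months: F = S·e^((r + u)·T), (r + u) = 0.0598 + 0.0059 = 0.0657
F = 7.913 · e^(0.0657 × 11/12) = 7.913 × 1.062075 = 8.4042
Value of long forward = (F − K)·e^(−rT) = (8.4042 − 7.429) · e^(−0.0598·11/12)
= 0.9752 × 0.946659 = 0.923
Short position value = −(long value) = -$0.923

-$0.923 per bushel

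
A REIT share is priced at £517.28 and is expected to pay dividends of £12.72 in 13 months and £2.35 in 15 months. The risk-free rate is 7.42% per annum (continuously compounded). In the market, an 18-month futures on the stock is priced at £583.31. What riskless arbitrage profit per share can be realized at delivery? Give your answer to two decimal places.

£20.64 per share

PV(dividends) I = 12.72·e^(−0.0742·13/12) + 2.35·e^(−0.0742·15/12) = 13.8794
Fair futures F* = (S − I)·e^(rT) = (517.28 − 13.8794)·e^0.111300 = 503.4006 × 1.117730 = 562.6660
Market £583.31 > fair 562.6660: forward overpriced → cash-and-carry (borrow at r, buy the stock and collect the dividends, short the forward).
Profit at T = |F_mkt − F*| = |583.31 − 562.6660| = £20.64 per share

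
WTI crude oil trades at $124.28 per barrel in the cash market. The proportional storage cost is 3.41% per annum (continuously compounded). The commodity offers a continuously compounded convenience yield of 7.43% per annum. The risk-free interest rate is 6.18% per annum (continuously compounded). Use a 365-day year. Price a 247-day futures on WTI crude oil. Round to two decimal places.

Net carry = r + u − y = 0.0618 + 0.0341 − 0.0743 = 0.0216
F = S·e^((r+u−y)T) = 124.28 · e^(0.0216 × 247/365) = 124.28 · e^0.014617
= 124.28 × 1.014724 = $126.11 per barrel

$126.11 per barrel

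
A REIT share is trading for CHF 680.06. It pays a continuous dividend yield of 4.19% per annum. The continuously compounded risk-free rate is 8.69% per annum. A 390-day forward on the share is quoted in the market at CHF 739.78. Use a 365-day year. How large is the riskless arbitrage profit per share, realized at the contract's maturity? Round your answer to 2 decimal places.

Fair forward: F* = S·e^(carry·T), with carry = (r − q) = 0.0869 − 0.0419 = 0.0450
F* = 680.06 · e^(0.0450 × 390/365) = 680.06 · e^0.048082 = 680.06 × 1.049257 = CHF 713.5577
Market CHF 739.78 > fair CHF 713.5577: forward overpriced → cash-and-carry (buy spot, short the forward).
At maturity, profit = |F_mkt − F*| = |739.78 − 713.5577| = CHF 26.22 per share

CHF 26.22 per share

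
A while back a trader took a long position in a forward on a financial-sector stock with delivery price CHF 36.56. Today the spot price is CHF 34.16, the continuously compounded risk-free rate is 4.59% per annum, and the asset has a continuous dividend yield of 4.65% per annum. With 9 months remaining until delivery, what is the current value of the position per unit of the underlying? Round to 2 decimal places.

Current fair forward for the remaining 9 months: F = S·e^((r − q)·T), (r − q) = 0.0459 − 0.0465 = -0.0006
F = 34.16 · e^(-0.0006 × 9/12) = 34.16 × 0.999550 = 34.1446
Value of long forward = (F − K)·e^(−rT) = (34.1446 − 36.56) · e^(−0.0459·9/12)
= -2.4154 × 0.966161 = -2.33

-CHF 2.33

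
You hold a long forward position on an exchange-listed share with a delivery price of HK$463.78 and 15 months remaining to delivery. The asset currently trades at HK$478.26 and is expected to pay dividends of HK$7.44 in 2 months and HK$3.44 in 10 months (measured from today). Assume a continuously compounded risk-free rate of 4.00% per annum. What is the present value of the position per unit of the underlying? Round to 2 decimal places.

PV(remaining dividends) I = 7.44·e^(−0.0400·2/12) + 3.44·e^(−0.0400·10/12) = 10.7178
Current forward F = (S − I)·e^(rT) = (478.26 − 10.7178)·e^(0.0400·15/12) = 467.5422 × 1.051271 = 491.5136
Value (long) = (F − K)·e^(−rT) = (491.5136 − 463.78) × 0.951229 = 26.3810
Value = HK$26.38

HK$26.38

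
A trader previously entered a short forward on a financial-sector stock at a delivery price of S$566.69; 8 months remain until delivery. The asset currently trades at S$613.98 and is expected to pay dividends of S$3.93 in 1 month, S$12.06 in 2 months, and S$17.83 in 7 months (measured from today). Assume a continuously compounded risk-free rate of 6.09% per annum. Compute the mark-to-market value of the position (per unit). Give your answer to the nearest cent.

-S$36.78

PV(remaining dividends) I = 3.93·e^(−0.0609·1/12) + 12.06·e^(−0.0609·2/12) + 17.83·e^(−0.0609·7/12) = 33.0560
Current forward F = (S − I)·e^(rT) = (613.98 − 33.0560)·e^(0.0609·8/12) = 580.9240 × 1.041435 = 604.9946
Value (long) = (F − K)·e^(−rT) = (604.9946 − 566.69) × 0.960213 = 36.7806
Short position value = −(long value) = -S$36.78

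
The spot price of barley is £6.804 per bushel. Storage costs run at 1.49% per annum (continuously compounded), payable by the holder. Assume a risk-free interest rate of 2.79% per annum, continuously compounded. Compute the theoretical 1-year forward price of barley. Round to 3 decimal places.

£7.102 per bushel

Net carry = r + u − y = 0.0279 + 0.0149 − 0.0000 = 0.0428
F = S·e^((r+u−y)T) = 6.804 · e^(0.0428 × 1) = 6.804 · e^0.042800
= 6.804 × 1.043729 = £7.102 per bushel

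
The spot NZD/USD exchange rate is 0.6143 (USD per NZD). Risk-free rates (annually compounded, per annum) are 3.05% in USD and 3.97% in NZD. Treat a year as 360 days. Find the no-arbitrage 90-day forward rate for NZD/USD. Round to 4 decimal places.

By covered interest parity, F = S · (1+r_USD)^T / (1+r_NZD)^T
= 0.6143 × 1.007539 / 1.009781 = 0.6143 × 0.997780
F = 0.6129 USD per NZD

0.6129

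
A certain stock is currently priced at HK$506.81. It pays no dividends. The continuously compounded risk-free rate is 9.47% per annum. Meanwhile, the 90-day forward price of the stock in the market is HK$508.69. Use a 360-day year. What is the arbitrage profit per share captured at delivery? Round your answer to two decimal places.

Fair forward: F* = S·e^(carry·T), with carry = r = 0.0947
F* = 506.81 · e^(0.0947 × 90/360) = 506.81 · e^0.023675 = 506.81 × 1.023957 = HK$518.9516
Market HK$508.69 < fair HK$518.9516: forward underpriced → reverse cash-and-carry (short spot, go long the forward).
At maturity, profit = |F_mkt − F*| = |508.69 − 518.9516| = HK$10.26 per share

HK$10.26 per share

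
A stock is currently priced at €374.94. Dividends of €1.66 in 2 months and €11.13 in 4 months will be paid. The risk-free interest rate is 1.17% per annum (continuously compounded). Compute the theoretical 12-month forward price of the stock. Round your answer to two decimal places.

PV(dividends) I = 1.66·e^(−0.0117·2/12) + 11.13·e^(−0.0117·4/12)
I = 1.6568 + 11.0867 = 12.7435
F = (S − I)·e^(rT) = (374.94 − 12.7435) · e^(0.0117·12/12)
= 362.1965 · e^0.011700 = 362.1965 × 1.011769 = €366.46

€366.46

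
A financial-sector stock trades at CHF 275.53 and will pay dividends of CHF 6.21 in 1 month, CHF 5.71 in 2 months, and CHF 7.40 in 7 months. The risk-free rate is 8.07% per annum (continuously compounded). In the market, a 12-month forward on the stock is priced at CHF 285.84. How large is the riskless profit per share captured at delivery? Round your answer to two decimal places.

CHF 7.60 per share

PV(dividends) I = 6.21·e^(−0.0807·1/12) + 5.71·e^(−0.0807·2/12) + 7.40·e^(−0.0807·7/12) = 18.8618
Fair forward F* = (S − I)·e^(rT) = (275.53 − 18.8618)·e^0.080700 = 256.6682 × 1.084046 = 278.2401
Market CHF 285.84 > fair 278.2401: forward overpriced → cash-and-carry (borrow at r, buy the stock and collect the dividends, short the forward).
Profit at T = |F_mkt − F*| = |285.84 − 278.2401| = CHF 7.60 per share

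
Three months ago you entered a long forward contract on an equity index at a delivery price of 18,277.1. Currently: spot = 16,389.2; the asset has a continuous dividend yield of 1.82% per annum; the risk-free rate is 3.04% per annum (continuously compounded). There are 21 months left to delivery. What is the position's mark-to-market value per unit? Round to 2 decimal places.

-1454.74

Current fair forward for the remaining 21 months: F = S·e^((r − q)·T), (r − q) = 0.0304 − 0.0182 = 0.0122
F = 16389.2 · e^(0.0122 × 21/12) = 16389.2 × 1.02157954 = 16742.8714
Value of long forward = (F − K)·e^(−rT) = (16742.8714 − 18277.1) · e^(−0.0304·21/12)
= -1534.2286 × 0.94819036 = -1454.74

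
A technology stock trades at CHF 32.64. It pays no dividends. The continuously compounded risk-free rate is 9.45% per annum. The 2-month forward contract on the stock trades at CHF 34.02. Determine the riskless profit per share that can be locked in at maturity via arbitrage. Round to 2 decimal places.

Fair forward: F* = S·e^(carry·T), with carry = r = 0.0945
F* = 32.64 · e^(0.0945 × 2/12) = 32.64 · e^0.015750 = 32.64 × 1.015875 = CHF 33.1582
Market CHF 34.02 > fair CHF 33.1582: forward overpriced → cash-and-carry (buy spot, short the forward).
At maturity, profit = |F_mkt − F*| = |34.02 − 33.1582| = CHF 0.86 per share

CHF 0.86 per share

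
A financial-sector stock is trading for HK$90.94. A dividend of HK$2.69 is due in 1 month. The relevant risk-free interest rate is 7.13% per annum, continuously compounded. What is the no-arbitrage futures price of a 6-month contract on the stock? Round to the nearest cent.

HK$91.47

PV(dividends) I = 2.69·e^(−0.0713·1/12)
I = 2.6741
F = (S − I)·e^(rT) = (90.94 − 2.6741) · e^(0.0713·6/12)
= 88.2659 · e^0.035650 = 88.2659 × 1.036293 = HK$91.47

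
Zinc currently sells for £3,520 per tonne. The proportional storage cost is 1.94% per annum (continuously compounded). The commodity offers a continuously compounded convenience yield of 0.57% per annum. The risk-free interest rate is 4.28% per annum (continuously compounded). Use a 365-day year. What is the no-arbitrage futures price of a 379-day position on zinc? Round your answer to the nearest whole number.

Net carry = r + u − y = 0.0428 + 0.0194 − 0.0057 = 0.0565
F = S·e^((r+u−y)T) = 3520 · e^(0.0565 × 379/365) = 3520 · e^0.058667
= 3520 × 1.060422 = £3,733 per tonne

£3,733 per tonne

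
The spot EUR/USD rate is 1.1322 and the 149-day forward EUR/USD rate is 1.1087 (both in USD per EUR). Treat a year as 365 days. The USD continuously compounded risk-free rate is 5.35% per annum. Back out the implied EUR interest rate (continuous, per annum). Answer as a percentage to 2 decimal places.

F = S·e^((r_USD − r_EUR)T) ⇒ r_EUR = r_USD − ln(F/S)/T
ln(1.1087/1.1322) = -0.020974; /(149/365) = -0.051379
r_EUR = 0.0535 + 0.051379 = 0.104879
r_EUR = 10.49%

10.49%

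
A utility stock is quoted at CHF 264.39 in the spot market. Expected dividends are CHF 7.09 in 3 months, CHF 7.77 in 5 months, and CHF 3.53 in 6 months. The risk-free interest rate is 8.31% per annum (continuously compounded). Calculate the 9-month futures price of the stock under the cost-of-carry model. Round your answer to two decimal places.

PV(dividends) I = 7.09·e^(−0.0831·3/12) + 7.77·e^(−0.0831·5/12) + 3.53·e^(−0.0831·6/12)
I = 6.9442 + 7.5056 + 3.3863 = 17.8361
F = (S − I)·e^(rT) = (264.39 − 17.8361) · e^(0.0831·9/12)
= 246.5539 · e^0.062325 = 246.5539 × 1.064308 = CHF 262.41

CHF 262.41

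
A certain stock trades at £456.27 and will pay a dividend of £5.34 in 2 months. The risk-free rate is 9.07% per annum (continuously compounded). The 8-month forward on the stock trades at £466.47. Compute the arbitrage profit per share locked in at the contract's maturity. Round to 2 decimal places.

£12.65 per share

PV(dividends) I = 5.34·e^(−0.0907·2/12) = 5.2599
Fair forward F* = (S − I)·e^(rT) = (456.27 − 5.2599)·e^0.060467 = 451.0101 × 1.062333 = 479.1229
Market £466.47 < fair 479.1229: forward underpriced → reverse cash-and-carry (short the stock, invest proceeds at r, pay the dividends, go long the forward).
Profit at T = |F_mkt − F*| = |466.47 − 479.1229| = £12.65 per share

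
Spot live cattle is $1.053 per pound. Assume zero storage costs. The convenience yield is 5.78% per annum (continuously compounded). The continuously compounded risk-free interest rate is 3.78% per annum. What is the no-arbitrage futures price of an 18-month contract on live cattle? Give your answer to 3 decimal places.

Net carry = r + u − y = 0.0378 + 0.0000 − 0.0578 = -0.0200
F = S·e^((r+u−y)T) = 1.053 · e^(-0.0200 × 18/12) = 1.053 · e^-0.030000
= 1.053 × 0.970446 = $1.022 per pound

$1.022 per pound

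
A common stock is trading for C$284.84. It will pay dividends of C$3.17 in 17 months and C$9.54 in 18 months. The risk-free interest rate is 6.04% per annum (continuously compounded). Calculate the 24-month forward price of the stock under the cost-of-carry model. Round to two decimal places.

C$308.30

PV(dividends) I = 3.17·e^(−0.0604·17/12) + 9.54·e^(−0.0604·18/12)
I = 2.9100 + 8.7137 = 11.6237
F = (S − I)·e^(rT) = (284.84 − 11.6237) · e^(0.0604·24/12)
= 273.2163 · e^0.120800 = 273.2163 × 1.128399 = C$308.30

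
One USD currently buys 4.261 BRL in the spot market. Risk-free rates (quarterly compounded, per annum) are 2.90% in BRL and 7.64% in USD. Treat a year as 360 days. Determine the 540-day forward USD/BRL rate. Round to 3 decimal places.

By covered interest parity, F = S · (1+r_BRL/4)^(4T) / (1+r_USD/4)^(4T)
= 4.261 × 1.044296 / 1.120214 = 4.261 × 0.932229
F = 3.972 BRL per USD

3.972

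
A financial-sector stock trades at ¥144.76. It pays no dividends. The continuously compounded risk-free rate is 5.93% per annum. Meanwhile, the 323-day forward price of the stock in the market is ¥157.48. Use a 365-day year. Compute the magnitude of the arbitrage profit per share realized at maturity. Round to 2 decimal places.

¥4.92 per share

Fair forward: F* = S·e^(carry·T), with carry = r = 0.0593
F* = 144.76 · e^(0.0593 × 323/365) = 144.76 · e^0.052476 = 144.76 × 1.053877 = ¥152.5592
Market ¥157.48 > fair ¥152.5592: forward overpriced → cash-and-carry (buy spot, short the forward).
At maturity, profit = |F_mkt − F*| = |157.48 − 152.5592| = ¥4.92 per share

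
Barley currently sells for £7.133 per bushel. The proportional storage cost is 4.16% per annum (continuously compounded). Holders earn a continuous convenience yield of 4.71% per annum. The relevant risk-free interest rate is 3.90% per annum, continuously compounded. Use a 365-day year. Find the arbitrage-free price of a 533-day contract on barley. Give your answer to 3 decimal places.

£7.491 per bushel

Net carry = r + u − y = 0.0390 + 0.0416 − 0.0471 = 0.0335
F = S·e^((r+u−y)T) = 7.133 · e^(0.0335 × 533/365) = 7.133 · e^0.048919
= 7.133 × 1.050135 = £7.491 per bushel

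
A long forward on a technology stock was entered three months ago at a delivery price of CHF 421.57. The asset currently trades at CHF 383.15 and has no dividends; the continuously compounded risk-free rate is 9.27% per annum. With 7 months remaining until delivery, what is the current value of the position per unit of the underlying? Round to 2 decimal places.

-CHF 16.23

Current fair forward for the remaining 7 months: F = S·e^(r·T), r = 0.0927
F = 383.15 · e^(0.0927 × 7/12) = 383.15 × 1.055564 = 404.4393
Value of long forward = (F − K)·e^(−rT) = (404.4393 − 421.57) · e^(−0.0927·7/12)
= -17.1307 × 0.947361 = -16.23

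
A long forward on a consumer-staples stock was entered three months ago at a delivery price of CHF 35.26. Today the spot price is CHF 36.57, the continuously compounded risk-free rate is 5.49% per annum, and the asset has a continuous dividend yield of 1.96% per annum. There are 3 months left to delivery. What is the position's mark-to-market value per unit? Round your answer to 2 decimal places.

CHF 1.61

Current fair forward for the remaining 3 months: F = S·e^((r − q)·T), (r − q) = 0.0549 − 0.0196 = 0.0353
F = 36.57 · e^(0.0353 × 3/12) = 36.57 × 1.008864 = 36.8942
Value of long forward = (F − K)·e^(−rT) = (36.8942 − 35.26) · e^(−0.0549·3/12)
= 1.6342 × 0.986369 = 1.61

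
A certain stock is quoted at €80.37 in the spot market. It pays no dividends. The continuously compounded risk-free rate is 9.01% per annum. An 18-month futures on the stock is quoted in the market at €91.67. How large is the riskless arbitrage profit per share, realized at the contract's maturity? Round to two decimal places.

Fair futures: F* = S·e^(carry·T), with carry = r = 0.0901
F* = 80.37 · e^(0.0901 × 18/12) = 80.37 · e^0.135150 = 80.37 × 1.144708 = €92.0002
Market €91.67 < fair €92.0002: forward underpriced → reverse cash-and-carry (short spot, go long the forward).
At maturity, profit = |F_mkt − F*| = |91.67 − 92.0002| = €0.33 per share

€0.33 per share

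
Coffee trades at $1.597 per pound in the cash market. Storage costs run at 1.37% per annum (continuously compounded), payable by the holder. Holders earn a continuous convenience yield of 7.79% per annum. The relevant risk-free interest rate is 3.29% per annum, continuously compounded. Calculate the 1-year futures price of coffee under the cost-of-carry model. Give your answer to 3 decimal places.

$1.548 per pound

Net carry = r + u − y = 0.0329 + 0.0137 − 0.0779 = -0.0313
F = S·e^((r+u−y)T) = 1.597 · e^(-0.0313 × 12/12) = 1.597 · e^-0.031300
= 1.597 × 0.969185 = $1.548 per pound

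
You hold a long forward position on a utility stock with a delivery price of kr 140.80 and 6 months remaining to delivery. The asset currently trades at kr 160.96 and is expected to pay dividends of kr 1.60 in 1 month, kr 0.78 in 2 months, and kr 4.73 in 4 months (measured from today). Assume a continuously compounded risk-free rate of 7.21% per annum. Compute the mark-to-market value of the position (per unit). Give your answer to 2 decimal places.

PV(remaining dividends) I = 1.60·e^(−0.0721·1/12) + 0.78·e^(−0.0721·2/12) + 4.73·e^(−0.0721·4/12) = 6.9788
Current forward F = (S − I)·e^(rT) = (160.96 − 6.9788)·e^(0.0721·6/12) = 153.9812 × 1.036708 = 159.6335
Value (long) = (F − K)·e^(−rT) = (159.6335 − 140.80) × 0.964592 = 18.1666
Value = kr 18.17

kr 18.17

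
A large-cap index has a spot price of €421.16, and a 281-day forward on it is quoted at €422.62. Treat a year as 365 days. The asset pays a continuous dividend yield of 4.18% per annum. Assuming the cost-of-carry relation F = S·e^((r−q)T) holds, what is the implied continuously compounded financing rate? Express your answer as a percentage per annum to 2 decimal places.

From F = S·e^((r−q)T): (r − q) = ln(F/S)/T
ln(422.62/421.16) = ln(1.003467) = 0.003461
(r − q) = 0.003461 / (281/365) = 0.004496
r = ln(F/S)/T + q = 0.004496 + 0.0418 = 0.046296
r = 4.63%

4.63%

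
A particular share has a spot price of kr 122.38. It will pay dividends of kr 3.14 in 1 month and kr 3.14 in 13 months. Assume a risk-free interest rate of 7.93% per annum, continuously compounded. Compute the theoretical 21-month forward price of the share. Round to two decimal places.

PV(dividends) I = 3.14·e^(−0.0793·1/12) + 3.14·e^(−0.0793·13/12)
I = 3.1193 + 2.8815 = 6.0008
F = (S − I)·e^(rT) = (122.38 − 6.0008) · e^(0.0793·21/12)
= 116.3792 · e^0.138775 = 116.3792 × 1.148866 = kr 133.70

kr 133.70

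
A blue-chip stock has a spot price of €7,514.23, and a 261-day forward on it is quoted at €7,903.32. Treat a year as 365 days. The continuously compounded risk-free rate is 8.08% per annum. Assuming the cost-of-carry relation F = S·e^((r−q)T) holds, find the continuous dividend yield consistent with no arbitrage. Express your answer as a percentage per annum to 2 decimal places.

From F = S·e^((r−q)T): (r − q) = ln(F/S)/T
ln(7903.32/7514.23) = ln(1.051780) = 0.050484
(r − q) = 0.050484 / (261/365) = 0.070600
q = r − ln(F/S)/T = 0.0808 − 0.070600 = 0.010200
q = 1.02%

1.02%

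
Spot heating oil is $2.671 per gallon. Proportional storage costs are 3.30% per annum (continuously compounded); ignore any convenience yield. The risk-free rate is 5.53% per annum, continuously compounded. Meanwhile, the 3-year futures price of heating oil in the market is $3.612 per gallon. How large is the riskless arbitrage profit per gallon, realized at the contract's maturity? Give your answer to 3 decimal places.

$0.131 per gallon

Fair futures: F* = S·e^(carry·T), with carry = (r + u) = 0.0553 + 0.0330 = 0.0883
F* = 2.671 · e^(0.0883 × 3) = 2.671 · e^0.264900 = 2.671 × 1.303301 = $3.4811
Market $3.612 > fair $3.4811: forward overpriced → cash-and-carry (buy spot, short the forward).
At maturity, profit = |F_mkt − F*| = |3.612 − 3.4811| = $0.131 per gallon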